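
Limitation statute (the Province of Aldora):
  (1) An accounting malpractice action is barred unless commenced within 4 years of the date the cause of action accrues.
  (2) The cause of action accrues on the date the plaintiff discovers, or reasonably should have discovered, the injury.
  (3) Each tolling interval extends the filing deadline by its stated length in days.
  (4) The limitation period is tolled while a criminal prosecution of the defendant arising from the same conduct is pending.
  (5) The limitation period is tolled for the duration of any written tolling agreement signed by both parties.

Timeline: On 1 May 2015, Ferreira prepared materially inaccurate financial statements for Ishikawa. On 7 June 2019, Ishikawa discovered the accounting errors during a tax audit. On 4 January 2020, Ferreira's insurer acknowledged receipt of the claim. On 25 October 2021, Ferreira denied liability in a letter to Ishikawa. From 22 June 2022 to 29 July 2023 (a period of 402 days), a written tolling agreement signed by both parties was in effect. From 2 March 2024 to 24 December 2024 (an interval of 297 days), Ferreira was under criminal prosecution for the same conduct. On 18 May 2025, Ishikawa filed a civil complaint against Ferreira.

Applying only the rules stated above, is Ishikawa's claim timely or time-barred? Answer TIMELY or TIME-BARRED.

TIME-BARRED

Under the discovery rule, the claim accrued on 7 June 2019, when Ishikawa discovered the injury — not on the 1 May 2015 date of the underlying act.
Adding the 4 years base period to 7 June 2019 gives a deadline of 7 June 2023, before any tolling.
Because the written tolling agreement ran from 22 June 2022 to 29 July 2023, the deadline is extended by 402 days to 13 July 2024.
The pending criminal prosecution from 2 March 2024 to 24 December 2024 tolled the period for 297 days, extending the deadline to 6 May 2025.
The other events in the timeline have no effect on the limitation period under the stated rules.
Filing on 18 May 2025 missed the 6 May 2025 deadline — the action is time-barred.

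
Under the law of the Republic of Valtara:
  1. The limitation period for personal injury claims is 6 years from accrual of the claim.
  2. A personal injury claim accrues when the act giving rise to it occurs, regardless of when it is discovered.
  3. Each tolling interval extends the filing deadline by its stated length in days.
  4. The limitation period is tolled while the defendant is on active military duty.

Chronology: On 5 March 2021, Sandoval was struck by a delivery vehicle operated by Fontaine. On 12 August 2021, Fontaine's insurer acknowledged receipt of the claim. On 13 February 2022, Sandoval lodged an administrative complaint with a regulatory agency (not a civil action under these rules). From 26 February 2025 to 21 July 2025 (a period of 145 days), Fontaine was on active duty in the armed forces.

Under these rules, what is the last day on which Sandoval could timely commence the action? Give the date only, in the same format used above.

The limitation period began to run on 5 March 2021.
6 years from 5 March 2021 is 5 March 2027.
Because the defendant's active military service ran from 26 February 2025 to 21 July 2025, the deadline is extended by 145 days to 28 July 2027.
The other events in the timeline have no effect on the limitation period under the stated rules.

28 July 2027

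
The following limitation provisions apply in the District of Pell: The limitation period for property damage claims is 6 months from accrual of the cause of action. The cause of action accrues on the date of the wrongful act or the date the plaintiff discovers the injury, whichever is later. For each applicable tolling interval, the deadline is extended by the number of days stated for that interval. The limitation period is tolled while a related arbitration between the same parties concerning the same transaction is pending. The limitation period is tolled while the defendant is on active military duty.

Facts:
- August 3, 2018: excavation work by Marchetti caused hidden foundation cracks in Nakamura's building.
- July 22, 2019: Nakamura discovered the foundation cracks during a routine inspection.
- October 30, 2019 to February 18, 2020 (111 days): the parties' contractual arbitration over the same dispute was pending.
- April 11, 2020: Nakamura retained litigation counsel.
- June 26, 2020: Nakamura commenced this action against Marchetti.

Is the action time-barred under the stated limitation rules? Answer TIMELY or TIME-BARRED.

TIME-BARRED

The claim accrued on July 22, 2019 — the later of the August 3, 2018 act and the July 22, 2019 discovery.
The untolled deadline — 6 months after July 22, 2019 — is January 22, 2020.
The period was tolled for 111 days by the pending related arbitration (October 30, 2019 to February 18, 2020), pushing the deadline to May 12, 2020.
Nothing else in the chronology tolls or restarts the period.
Nakamura filed on June 26, 2020, after the May 12, 2020 deadline, so the action is time-barred.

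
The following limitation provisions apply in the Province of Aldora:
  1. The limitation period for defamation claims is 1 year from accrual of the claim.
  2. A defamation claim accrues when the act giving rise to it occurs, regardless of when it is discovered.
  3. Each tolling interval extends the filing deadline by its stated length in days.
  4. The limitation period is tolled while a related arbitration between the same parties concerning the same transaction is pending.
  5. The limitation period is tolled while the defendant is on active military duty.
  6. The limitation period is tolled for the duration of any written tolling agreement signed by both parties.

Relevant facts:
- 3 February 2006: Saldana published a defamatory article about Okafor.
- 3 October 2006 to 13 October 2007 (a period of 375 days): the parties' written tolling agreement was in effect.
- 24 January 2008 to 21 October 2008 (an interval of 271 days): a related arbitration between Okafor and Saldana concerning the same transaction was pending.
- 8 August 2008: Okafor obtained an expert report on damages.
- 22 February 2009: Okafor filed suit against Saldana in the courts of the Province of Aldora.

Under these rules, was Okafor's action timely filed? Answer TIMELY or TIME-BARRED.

The limitation period began to run on 3 February 2006.
1 year from 3 February 2006 is 3 February 2007.
The written tolling agreement from 3 October 2006 to 13 October 2007 tolled the period for 375 days, extending the deadline to 13 February 2008.
The pending related arbitration from 24 January 2008 to 21 October 2008 tolled the period for 271 days, extending the deadline to 10 November 2008.
None of the other events listed affects the running of the period under the stated rules.
The 22 February 2009 filing falls after the 10 November 2008 deadline; the claim is time-barred.

TIME-BARRED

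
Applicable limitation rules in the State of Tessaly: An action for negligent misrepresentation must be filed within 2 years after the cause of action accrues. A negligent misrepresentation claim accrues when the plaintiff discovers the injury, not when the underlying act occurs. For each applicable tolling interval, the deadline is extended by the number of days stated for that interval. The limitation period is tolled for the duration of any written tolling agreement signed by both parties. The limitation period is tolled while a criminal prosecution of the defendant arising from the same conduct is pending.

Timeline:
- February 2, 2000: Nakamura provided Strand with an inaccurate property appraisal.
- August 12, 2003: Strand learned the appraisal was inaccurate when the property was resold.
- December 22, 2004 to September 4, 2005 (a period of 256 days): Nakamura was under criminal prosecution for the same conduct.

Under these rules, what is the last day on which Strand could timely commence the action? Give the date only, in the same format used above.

April 25, 2006

The claim did not accrue until Strand discovered the injury on August 12, 2003; the February 2, 2000 act date does not start the clock under the stated rule.
The untolled deadline — 2 years after August 12, 2003 — is August 12, 2005.
The period was tolled for 256 days by the pending criminal prosecution (December 22, 2004 to September 4, 2005), pushing the deadline to April 25, 2006.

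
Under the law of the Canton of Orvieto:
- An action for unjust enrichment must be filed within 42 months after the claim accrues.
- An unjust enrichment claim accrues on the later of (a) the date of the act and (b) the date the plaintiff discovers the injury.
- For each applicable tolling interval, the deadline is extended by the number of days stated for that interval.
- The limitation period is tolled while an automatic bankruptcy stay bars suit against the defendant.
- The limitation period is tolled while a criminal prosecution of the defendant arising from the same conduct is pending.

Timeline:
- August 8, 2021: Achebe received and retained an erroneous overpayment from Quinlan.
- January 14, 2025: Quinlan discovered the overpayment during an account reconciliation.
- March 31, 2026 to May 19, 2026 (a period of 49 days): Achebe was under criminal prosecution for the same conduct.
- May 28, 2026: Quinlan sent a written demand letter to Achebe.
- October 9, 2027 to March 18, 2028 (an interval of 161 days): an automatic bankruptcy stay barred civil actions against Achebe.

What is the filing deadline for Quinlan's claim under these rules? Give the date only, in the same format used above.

The claim accrued on January 14, 2025 — the later of the August 8, 2021 act and the January 14, 2025 discovery.
Adding the 42 months base period to January 14, 2025 gives a deadline of July 14, 2028, before any tolling.
Because the pending criminal prosecution ran from March 31, 2026 to May 19, 2026, the deadline is extended by 49 days to September 1, 2028.
The period was tolled for 161 days by the automatic bankruptcy stay (October 9, 2027 to March 18, 2028), pushing the deadline to February 9, 2029.
The other events in the timeline have no effect on the limitation period under the stated rules.

February 9, 2029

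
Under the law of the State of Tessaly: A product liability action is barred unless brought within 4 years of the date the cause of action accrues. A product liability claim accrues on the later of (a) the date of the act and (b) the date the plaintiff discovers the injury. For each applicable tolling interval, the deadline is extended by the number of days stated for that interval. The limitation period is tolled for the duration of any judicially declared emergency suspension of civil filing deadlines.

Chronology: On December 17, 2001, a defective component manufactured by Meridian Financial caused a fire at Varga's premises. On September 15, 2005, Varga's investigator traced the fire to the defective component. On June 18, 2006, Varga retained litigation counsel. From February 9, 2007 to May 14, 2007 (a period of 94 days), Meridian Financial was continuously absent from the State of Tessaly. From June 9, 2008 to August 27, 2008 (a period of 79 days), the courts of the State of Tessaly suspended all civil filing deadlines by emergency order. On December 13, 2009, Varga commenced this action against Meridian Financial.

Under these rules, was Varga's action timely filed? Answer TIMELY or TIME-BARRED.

Taking the later of the act (December 17, 2001) and discovery (September 15, 2005), the claim accrued on September 15, 2005.
Adding the 4 years base period to September 15, 2005 gives a deadline of September 15, 2009, before any tolling.
The emergency suspension of filing deadlines from June 9, 2008 to August 27, 2008 tolled the period for 79 days, extending the deadline to December 3, 2009.
No stated provision tolls the period for the defendant's absence, so the interval from February 9, 2007 to May 14, 2007 has no effect on the deadline.
None of the other events listed affects the running of the period under the stated rules.
The December 13, 2009 filing falls after the December 3, 2009 deadline; the claim is time-barred.

TIME-BARRED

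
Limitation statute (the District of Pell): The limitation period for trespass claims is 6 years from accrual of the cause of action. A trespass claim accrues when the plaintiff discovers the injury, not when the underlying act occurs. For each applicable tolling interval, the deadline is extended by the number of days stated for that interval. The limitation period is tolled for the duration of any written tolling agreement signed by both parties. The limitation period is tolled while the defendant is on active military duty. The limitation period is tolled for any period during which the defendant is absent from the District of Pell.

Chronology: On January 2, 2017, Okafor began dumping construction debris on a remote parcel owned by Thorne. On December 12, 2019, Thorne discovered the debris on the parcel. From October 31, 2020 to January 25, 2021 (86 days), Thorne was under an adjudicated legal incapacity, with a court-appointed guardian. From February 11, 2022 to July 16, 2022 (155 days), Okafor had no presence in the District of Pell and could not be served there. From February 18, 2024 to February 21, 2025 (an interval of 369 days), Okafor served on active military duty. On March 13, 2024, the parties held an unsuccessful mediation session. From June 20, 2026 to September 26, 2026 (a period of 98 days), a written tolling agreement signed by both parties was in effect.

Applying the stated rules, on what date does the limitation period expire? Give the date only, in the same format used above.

August 26, 2027

Under the discovery rule, the claim accrued on December 12, 2019, when Thorne discovered the injury — not on the January 2, 2017 date of the underlying act.
6 years from December 12, 2019 is December 12, 2025.
The defendant's absence from the jurisdiction from February 11, 2022 to July 16, 2022 tolled the period for 155 days, extending the deadline to May 16, 2026.
The period was tolled for 369 days by the defendant's active military service (February 18, 2024 to February 21, 2025), pushing the deadline to May 20, 2027.
Because the written tolling agreement ran from June 20, 2026 to September 26, 2026, the deadline is extended by 98 days to August 26, 2027.
Although the plaintiff's incapacity ran from October 31, 2020 to January 25, 2021, the stated rules do not make that a tolling event, so it is disregarded.
Nothing else in the chronology tolls or restarts the period.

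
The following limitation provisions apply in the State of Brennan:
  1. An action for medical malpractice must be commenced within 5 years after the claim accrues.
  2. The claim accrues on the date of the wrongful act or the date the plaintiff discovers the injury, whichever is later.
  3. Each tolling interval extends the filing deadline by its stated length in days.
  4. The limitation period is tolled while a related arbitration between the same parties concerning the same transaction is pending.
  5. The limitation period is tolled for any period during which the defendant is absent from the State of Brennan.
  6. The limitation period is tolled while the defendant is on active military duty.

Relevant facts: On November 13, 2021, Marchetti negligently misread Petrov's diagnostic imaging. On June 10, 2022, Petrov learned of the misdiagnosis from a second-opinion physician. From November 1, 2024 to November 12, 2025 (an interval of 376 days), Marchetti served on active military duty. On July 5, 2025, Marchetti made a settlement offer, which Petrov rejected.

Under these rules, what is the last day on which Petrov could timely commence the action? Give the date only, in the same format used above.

The claim accrued on June 10, 2022 — the later of the November 13, 2021 act and the June 10, 2022 discovery.
The untolled deadline — 5 years after June 10, 2022 — is June 10, 2027.
The defendant's active military service from November 1, 2024 to November 12, 2025 tolled the period for 376 days, extending the deadline to June 20, 2028.
Nothing else in the chronology tolls or restarts the period.

June 20, 2028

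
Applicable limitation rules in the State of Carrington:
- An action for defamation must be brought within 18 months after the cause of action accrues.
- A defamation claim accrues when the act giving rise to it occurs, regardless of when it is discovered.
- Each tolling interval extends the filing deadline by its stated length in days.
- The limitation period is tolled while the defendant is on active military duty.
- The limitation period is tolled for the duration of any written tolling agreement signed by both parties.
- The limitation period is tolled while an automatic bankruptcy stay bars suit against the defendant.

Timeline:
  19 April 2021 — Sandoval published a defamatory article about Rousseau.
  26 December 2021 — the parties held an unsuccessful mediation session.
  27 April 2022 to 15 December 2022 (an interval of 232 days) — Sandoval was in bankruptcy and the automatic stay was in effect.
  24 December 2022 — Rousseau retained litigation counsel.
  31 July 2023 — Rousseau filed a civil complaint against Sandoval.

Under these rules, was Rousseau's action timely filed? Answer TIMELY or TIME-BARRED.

The cause of action accrued on 19 April 2021, the date of the act.
Adding the 18 months base period to 19 April 2021 gives a deadline of 19 October 2022, before any tolling.
The automatic bankruptcy stay from 27 April 2022 to 15 December 2022 tolled the period for 232 days, extending the deadline to 8 June 2023.
The other events in the timeline have no effect on the limitation period under the stated rules.
The 31 July 2023 filing falls after the 8 June 2023 deadline; the claim is time-barred.

TIME-BARRED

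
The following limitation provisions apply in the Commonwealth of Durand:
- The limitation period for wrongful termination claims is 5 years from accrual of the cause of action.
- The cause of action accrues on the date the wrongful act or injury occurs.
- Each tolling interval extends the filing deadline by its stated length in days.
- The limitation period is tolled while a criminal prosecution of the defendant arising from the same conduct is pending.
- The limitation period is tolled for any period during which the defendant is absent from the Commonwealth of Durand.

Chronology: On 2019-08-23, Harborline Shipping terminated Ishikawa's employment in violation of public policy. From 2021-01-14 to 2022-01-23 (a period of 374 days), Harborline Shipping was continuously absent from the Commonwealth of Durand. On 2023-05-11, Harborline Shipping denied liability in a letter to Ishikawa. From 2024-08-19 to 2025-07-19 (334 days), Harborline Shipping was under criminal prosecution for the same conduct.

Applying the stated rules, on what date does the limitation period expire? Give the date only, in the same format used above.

2026-08-01

The limitation period began to run on 2019-08-23.
Adding the 5 years base period to 2019-08-23 gives a deadline of 2024-08-23, before any tolling.
Because the defendant's absence from the jurisdiction ran from 2021-01-14 to 2022-01-23, the deadline is extended by 374 days to 2025-09-01.
Because the pending criminal prosecution ran from 2024-08-19 to 2025-07-19, the deadline is extended by 334 days to 2026-08-01.
Nothing else in the chronology tolls or restarts the period.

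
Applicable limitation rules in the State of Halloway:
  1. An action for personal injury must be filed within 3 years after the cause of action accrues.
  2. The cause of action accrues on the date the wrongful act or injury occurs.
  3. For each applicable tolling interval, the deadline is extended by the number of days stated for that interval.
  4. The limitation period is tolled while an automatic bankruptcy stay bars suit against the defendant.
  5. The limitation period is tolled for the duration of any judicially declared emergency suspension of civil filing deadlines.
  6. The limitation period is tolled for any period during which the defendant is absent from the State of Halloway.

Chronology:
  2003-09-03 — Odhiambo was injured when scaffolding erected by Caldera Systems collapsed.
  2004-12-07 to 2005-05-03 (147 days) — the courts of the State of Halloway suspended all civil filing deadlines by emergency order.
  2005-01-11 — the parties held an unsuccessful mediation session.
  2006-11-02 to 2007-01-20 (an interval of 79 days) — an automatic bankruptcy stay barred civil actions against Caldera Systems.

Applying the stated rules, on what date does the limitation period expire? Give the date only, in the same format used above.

2007-04-17

The cause of action accrued on 2003-09-03, the date of the act.
Adding the 3 years base period to 2003-09-03 gives a deadline of 2006-09-03, before any tolling.
Because the emergency suspension of filing deadlines ran from 2004-12-07 to 2005-05-03, the deadline is extended by 147 days to 2007-01-28.
The automatic bankruptcy stay from 2006-11-02 to 2007-01-20 tolled the period for 79 days, extending the deadline to 2007-04-17.
The other events in the timeline have no effect on the limitation period under the stated rules.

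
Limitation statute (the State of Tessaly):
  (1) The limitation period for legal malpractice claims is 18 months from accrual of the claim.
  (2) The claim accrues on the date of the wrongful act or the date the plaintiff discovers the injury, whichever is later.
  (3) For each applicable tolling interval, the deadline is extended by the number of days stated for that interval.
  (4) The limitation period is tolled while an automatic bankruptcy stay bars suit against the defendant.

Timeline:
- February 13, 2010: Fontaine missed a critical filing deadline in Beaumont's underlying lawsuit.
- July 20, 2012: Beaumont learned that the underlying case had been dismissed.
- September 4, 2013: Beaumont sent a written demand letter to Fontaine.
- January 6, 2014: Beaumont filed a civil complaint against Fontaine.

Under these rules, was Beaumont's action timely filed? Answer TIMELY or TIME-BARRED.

TIMELY

Because discovery on July 20, 2012 post-dates the February 13, 2010 act, accrual under the later-of rule falls on July 20, 2012.
18 months from July 20, 2012 is January 20, 2014.
None of the other events listed affects the running of the period under the stated rules.
The January 6, 2014 filing precedes the January 20, 2014 deadline; the claim is timely.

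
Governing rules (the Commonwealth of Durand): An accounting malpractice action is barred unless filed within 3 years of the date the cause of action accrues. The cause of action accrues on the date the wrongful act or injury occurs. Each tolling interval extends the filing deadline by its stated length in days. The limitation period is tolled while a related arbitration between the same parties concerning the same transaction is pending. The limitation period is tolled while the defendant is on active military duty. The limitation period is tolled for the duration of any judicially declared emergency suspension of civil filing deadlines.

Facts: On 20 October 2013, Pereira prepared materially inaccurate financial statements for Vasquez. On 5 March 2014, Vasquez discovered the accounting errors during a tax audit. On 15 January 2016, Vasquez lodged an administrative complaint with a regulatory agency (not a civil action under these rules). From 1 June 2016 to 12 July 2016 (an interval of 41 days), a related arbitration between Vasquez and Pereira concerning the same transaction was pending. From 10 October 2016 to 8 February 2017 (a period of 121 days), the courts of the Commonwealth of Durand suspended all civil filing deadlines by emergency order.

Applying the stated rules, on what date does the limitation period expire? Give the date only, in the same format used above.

31 March 2017

Accrual is governed by the date of the act, so the period began to run on 20 October 2013; the later discovery on 5 March 2014 is irrelevant under the stated rule.
Adding the 3 years base period to 20 October 2013 gives a deadline of 20 October 2016, before any tolling.
The pending related arbitration from 1 June 2016 to 12 July 2016 tolled the period for 41 days, extending the deadline to 30 November 2016.
Because the emergency suspension of filing deadlines ran from 10 October 2016 to 8 February 2017, the deadline is extended by 121 days to 31 March 2017.
Nothing else in the chronology tolls or restarts the period.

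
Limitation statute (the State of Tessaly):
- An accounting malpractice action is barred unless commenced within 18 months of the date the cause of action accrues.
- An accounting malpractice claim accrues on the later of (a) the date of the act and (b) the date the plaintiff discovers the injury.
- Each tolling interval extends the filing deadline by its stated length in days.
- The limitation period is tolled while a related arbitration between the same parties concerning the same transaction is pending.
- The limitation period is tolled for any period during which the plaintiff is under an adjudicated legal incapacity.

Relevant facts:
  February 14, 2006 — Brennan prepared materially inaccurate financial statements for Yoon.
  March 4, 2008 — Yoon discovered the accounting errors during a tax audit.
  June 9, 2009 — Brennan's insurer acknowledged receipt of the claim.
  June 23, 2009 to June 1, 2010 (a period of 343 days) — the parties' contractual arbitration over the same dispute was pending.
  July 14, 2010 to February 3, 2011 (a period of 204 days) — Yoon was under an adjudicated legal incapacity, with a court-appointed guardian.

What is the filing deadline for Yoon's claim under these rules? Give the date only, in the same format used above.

Taking the later of the act (February 14, 2006) and discovery (March 4, 2008), the claim accrued on March 4, 2008.
18 months from March 4, 2008 is September 4, 2009.
The pending related arbitration from June 23, 2009 to June 1, 2010 tolled the period for 343 days, extending the deadline to August 13, 2010.
Because the plaintiff's legal incapacity ran from July 14, 2010 to February 3, 2011, the deadline is extended by 204 days to March 5, 2011.
None of the other events listed affects the running of the period under the stated rules.

March 5, 2011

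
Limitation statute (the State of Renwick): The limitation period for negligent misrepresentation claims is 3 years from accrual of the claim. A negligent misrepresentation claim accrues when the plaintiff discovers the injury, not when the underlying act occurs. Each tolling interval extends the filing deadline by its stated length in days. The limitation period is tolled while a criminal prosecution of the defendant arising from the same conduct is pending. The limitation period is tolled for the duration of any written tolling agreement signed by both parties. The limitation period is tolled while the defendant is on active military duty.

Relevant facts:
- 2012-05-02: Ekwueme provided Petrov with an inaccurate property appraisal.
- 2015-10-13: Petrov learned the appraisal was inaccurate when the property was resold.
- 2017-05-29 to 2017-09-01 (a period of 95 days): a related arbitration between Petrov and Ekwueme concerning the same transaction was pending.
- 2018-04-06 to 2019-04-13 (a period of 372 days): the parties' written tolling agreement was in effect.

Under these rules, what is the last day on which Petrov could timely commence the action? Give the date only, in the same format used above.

2019-10-20

The claim did not accrue until Petrov discovered the injury on 2015-10-13; the 2012-05-02 act date does not start the clock under the stated rule.
The untolled deadline — 3 years after 2015-10-13 — is 2018-10-13.
Because the written tolling agreement ran from 2018-04-06 to 2019-04-13, the deadline is extended by 372 days to 2019-10-20.
The pending related arbitration from 2017-05-29 to 2017-09-01 does not toll the period, because no stated rule makes a pending arbitration a tolling event.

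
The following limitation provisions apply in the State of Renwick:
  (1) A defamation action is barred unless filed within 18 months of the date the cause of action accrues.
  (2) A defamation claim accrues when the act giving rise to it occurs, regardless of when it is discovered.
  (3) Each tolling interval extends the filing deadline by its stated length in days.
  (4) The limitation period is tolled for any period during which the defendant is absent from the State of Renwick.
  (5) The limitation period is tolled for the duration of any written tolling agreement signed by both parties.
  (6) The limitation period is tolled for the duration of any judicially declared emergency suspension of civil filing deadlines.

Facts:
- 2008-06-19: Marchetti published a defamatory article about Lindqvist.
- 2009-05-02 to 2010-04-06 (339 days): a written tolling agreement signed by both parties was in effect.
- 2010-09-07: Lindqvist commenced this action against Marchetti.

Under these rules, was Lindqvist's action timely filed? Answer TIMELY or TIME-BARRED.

TIMELY

The cause of action accrued on 2008-06-19, the date of the act.
The untolled deadline — 18 months after 2008-06-19 — is 2009-12-19.
The written tolling agreement from 2009-05-02 to 2010-04-06 tolled the period for 339 days, extending the deadline to 2010-11-23.
Filing on 2010-09-07 beat the 2010-11-23 deadline — the action is timely.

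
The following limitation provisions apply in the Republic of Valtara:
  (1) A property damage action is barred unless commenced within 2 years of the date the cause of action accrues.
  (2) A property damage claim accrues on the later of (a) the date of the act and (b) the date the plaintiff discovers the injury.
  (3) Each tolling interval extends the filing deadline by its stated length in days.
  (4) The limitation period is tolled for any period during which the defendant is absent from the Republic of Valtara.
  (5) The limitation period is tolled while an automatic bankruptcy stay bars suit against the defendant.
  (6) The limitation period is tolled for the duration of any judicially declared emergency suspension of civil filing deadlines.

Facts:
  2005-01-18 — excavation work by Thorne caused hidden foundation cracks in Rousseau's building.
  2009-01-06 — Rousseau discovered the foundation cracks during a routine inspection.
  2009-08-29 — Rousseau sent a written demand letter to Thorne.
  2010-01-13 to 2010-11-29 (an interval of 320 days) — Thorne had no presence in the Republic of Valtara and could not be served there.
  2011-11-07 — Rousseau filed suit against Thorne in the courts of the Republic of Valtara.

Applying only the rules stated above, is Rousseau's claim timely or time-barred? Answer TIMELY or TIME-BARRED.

The claim accrued on 2009-01-06 — the later of the 2005-01-18 act and the 2009-01-06 discovery.
Adding the 2 years base period to 2009-01-06 gives a deadline of 2011-01-06, before any tolling.
The period was tolled for 320 days by the defendant's absence from the jurisdiction (2010-01-13 to 2010-11-29), pushing the deadline to 2011-11-22.
The other events in the timeline have no effect on the limitation period under the stated rules.
The 2011-11-07 filing precedes the 2011-11-22 deadline; the claim is timely.

TIMELY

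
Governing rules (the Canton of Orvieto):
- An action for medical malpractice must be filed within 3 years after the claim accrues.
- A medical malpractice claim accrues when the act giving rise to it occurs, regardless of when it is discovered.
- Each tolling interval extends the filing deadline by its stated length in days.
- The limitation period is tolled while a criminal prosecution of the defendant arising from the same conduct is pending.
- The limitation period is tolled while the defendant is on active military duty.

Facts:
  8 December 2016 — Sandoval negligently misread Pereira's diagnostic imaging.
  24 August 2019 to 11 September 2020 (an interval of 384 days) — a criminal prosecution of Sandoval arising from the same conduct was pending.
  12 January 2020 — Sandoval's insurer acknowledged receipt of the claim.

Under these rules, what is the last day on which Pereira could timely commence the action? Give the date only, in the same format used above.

The claim accrued on 8 December 2016, the date of the act.
Adding the 3 years base period to 8 December 2016 gives a deadline of 8 December 2019, before any tolling.
Because the pending criminal prosecution ran from 24 August 2019 to 11 September 2020, the deadline is extended by 384 days to 26 December 2020.
Nothing else in the chronology tolls or restarts the period.

26 December 2020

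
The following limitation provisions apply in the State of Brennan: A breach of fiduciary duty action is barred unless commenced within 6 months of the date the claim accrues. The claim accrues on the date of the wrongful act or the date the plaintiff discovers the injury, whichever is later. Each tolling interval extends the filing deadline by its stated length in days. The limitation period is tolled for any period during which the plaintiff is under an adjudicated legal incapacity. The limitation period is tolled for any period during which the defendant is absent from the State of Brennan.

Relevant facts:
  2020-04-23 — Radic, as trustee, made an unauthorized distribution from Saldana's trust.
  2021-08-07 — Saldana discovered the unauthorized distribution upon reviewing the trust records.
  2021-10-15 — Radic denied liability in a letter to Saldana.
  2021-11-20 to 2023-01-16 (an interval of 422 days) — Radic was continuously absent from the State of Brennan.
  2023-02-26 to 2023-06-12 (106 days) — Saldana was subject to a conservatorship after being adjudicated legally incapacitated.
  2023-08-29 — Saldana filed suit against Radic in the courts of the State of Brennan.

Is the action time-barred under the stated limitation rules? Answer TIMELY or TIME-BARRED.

TIME-BARRED

The claim accrued on 2021-08-07 — the later of the 2020-04-23 act and the 2021-08-07 discovery.
The untolled deadline — 6 months after 2021-08-07 — is 2022-02-07.
The period was tolled for 422 days by the defendant's absence from the jurisdiction (2021-11-20 to 2023-01-16), pushing the deadline to 2023-04-05.
The plaintiff's legal incapacity from 2023-02-26 to 2023-06-12 tolled the period for 106 days, extending the deadline to 2023-07-20.
None of the other events listed affects the running of the period under the stated rules.
Filing on 2023-08-29 missed the 2023-07-20 deadline — the action is time-barred.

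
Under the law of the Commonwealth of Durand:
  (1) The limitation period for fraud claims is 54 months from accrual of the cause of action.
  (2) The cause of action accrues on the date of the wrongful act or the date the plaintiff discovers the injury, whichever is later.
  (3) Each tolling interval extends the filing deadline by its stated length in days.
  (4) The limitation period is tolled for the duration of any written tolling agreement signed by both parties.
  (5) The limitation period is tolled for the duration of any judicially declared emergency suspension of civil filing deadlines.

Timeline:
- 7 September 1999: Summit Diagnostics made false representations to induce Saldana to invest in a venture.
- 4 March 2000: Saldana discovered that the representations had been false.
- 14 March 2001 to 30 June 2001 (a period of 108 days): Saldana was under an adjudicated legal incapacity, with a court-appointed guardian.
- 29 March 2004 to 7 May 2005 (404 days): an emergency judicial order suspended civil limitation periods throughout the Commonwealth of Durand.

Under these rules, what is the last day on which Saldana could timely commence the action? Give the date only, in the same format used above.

13 October 2005

The claim accrued on 4 March 2000 — the later of the 7 September 1999 act and the 4 March 2000 discovery.
Adding the 54 months base period to 4 March 2000 gives a deadline of 4 September 2004, before any tolling.
The period was tolled for 404 days by the emergency suspension of filing deadlines (29 March 2004 to 7 May 2005), pushing the deadline to 13 October 2005.
The plaintiff's legal incapacity from 14 March 2001 to 30 June 2001 does not toll the period, because no stated rule makes the plaintiff's incapacity a tolling event.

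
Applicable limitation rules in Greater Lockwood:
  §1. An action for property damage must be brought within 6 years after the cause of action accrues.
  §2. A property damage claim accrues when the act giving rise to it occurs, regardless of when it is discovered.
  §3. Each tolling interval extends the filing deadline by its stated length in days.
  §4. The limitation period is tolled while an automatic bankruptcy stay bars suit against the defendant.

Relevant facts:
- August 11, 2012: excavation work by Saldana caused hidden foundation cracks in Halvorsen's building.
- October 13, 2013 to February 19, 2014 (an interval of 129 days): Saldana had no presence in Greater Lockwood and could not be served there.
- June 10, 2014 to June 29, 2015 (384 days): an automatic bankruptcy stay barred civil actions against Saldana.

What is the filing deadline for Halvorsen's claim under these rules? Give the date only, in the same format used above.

August 30, 2019

The limitation period began to run on August 11, 2012.
Adding the 6 years base period to August 11, 2012 gives a deadline of August 11, 2018, before any tolling.
The period was tolled for 384 days by the automatic bankruptcy stay (June 10, 2014 to June 29, 2015), pushing the deadline to August 30, 2019.
The defendant's absence from the jurisdiction from October 13, 2013 to February 19, 2014 does not toll the period, because no stated rule makes the defendant's absence a tolling event.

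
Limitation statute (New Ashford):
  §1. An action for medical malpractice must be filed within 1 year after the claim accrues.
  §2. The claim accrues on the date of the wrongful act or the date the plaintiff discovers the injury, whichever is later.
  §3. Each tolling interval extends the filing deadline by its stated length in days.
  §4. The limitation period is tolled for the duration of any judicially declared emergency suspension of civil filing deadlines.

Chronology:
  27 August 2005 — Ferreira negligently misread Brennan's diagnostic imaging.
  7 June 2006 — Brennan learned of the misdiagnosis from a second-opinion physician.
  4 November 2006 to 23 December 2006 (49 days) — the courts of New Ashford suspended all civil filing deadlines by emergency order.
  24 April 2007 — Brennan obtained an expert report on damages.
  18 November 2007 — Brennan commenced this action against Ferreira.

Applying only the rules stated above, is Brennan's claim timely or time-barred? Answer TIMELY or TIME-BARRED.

Taking the later of the act (27 August 2005) and discovery (7 June 2006), the claim accrued on 7 June 2006.
1 year from 7 June 2006 is 7 June 2007.
The emergency suspension of filing deadlines from 4 November 2006 to 23 December 2006 tolled the period for 49 days, extending the deadline to 26 July 2007.
None of the other events listed affects the running of the period under the stated rules.
The 18 November 2007 filing falls after the 26 July 2007 deadline; the claim is time-barred.

TIME-BARRED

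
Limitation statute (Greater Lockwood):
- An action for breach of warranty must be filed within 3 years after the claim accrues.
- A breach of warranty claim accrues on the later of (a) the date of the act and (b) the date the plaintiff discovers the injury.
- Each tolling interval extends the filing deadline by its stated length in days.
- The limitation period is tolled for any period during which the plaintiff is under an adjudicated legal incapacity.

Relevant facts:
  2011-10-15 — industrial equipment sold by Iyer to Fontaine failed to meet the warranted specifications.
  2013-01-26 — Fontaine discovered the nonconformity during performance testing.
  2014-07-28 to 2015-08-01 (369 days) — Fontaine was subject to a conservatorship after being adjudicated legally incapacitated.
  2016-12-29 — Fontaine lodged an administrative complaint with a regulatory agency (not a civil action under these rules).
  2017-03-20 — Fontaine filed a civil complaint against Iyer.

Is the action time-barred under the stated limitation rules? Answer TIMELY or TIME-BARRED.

TIME-BARRED

Because discovery on 2013-01-26 post-dates the 2011-10-15 act, accrual under the later-of rule falls on 2013-01-26.
The untolled deadline — 3 years after 2013-01-26 — is 2016-01-26.
The period was tolled for 369 days by the plaintiff's legal incapacity (2014-07-28 to 2015-08-01), pushing the deadline to 2017-01-29.
Nothing else in the chronology tolls or restarts the period.
Fontaine filed on 2017-03-20, after the 2017-01-29 deadline, so the action is time-barred.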